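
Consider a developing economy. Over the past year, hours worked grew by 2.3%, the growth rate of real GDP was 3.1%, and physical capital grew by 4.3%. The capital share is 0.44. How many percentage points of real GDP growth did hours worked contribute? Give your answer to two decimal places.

1.29 percentage points

Labor's share = 1 − 0.44 = 0.56.
Contribution = share × growth = 0.56 × 2.3 = 1.288 pp.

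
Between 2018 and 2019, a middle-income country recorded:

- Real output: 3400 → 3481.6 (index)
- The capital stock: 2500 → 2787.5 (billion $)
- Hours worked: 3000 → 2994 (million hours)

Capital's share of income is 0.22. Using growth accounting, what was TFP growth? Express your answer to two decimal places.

0.03%

Real output growth = (3481.6 − 3400) / 3400 = 2.4%.
The capital stock growth = (2787.5 − 2500) / 2500 = 11.5%.
Hours worked growth = (2994 − 3000) / 3000 = -0.2%.
Labor's share = 1 − 0.22 = 0.78.
The capital stock: 0.22 × 11.5 = 2.53 pp.
Hours worked: 0.78 × (-0.2) = -0.156 pp.
TFP growth = 2.4 − 2.374 = 0.026%.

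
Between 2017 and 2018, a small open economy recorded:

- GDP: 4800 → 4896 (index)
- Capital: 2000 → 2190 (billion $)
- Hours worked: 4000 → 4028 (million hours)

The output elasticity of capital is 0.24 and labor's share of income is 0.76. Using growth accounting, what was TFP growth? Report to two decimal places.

-0.81%

GDP growth = (4896 − 4800) / 4800 = 2%.
Capital growth = (2190 − 2000) / 2000 = 9.5%.
Hours worked growth = (4028 − 4000) / 4000 = 0.7%.
Labor's share = 1 − 0.24 = 0.76.
Capital: 0.24 × 9.5 = 2.28 pp.
Hours worked: 0.76 × 0.7 = 0.532 pp.
TFP growth = 2 − 2.812 = -0.812%.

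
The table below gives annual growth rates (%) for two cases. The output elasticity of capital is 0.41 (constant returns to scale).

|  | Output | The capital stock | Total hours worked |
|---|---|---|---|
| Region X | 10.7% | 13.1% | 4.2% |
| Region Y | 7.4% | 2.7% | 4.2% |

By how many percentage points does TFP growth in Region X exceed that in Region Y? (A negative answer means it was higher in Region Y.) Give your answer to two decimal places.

Labor's share = 1 − 0.41 = 0.59.
Region X: TFP = 10.7 − 5.371 − 2.478 = 2.851%.
Region Y: TFP = 7.4 − 1.107 − 2.478 = 3.815%.
Difference = 2.851 − (3.815) = -0.964 pp.

-0.96 percentage points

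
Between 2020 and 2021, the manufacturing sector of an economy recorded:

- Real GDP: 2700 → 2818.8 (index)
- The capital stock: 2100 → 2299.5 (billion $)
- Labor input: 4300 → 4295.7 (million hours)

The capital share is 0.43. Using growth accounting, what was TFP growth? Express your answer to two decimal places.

Real GDP growth = (2818.8 − 2700) / 2700 = 4.4%.
The capital stock growth = (2299.5 − 2100) / 2100 = 9.5%.
Labor input growth = (4295.7 − 4300) / 4300 = -0.1%.
Labor's share = 1 − 0.43 = 0.57.
The capital stock: 0.43 × 9.5 = 4.085 pp.
Labor input: 0.57 × (-0.1) = -0.057 pp.
TFP growth = 4.4 − 4.028 = 0.372%.

TFP growth was 0.37%.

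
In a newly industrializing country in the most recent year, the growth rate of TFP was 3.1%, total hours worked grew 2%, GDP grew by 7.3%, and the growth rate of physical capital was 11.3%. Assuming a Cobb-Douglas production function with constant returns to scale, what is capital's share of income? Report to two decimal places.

α = 0.24

gY = gA + α·gK + (1−α)·gL, so gY − gA − gL = α(gK − gL).
7.3 − 3.1 − 2 = α × (11.3 − 2).
2.2 = 9.3 α, so α = 0.2366.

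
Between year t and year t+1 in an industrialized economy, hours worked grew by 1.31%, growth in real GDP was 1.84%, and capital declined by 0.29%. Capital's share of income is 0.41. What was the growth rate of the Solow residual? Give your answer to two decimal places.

Labor's share = 1 − 0.41 = 0.59.
Capital: 0.41 × (-0.29) = -0.1189 pp.
Hours worked: 0.59 × 1.31 = 0.7729 pp.
TFP growth = 1.84 − 0.654 = 1.186%.

1.19%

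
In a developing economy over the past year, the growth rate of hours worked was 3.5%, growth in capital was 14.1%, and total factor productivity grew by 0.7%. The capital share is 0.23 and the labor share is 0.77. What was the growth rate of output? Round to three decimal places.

6.638%

Labor's share = 1 − 0.23 = 0.77.
Capital: 0.23 × 14.1 = 3.243 pp.
Hours worked: 0.77 × 3.5 = 2.695 pp.
Output growth = 0.7 + 5.938 = 6.638%.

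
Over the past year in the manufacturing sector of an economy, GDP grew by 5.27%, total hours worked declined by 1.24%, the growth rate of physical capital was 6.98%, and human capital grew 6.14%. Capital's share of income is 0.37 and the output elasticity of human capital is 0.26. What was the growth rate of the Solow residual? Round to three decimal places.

Labor's share = 1 − 0.37 − 0.26 = 0.37.
Physical capital: 0.37 × 6.98 = 2.5826 pp.
Human capital: 0.26 × 6.14 = 1.5964 pp.
Total hours worked: 0.37 × (-1.24) = -0.4588 pp.
TFP growth = 5.27 − 3.7202 = 1.5498%.

1.550%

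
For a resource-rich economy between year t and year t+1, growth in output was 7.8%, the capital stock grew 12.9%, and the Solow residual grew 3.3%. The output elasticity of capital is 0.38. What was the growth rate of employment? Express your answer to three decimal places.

Labor's share = 1 − 0.38 = 0.62.
gY = gA + 0.38×12.9 + 0.62×g.
0.62×g = 7.8 − 3.3 − 4.902 = -0.402.
g = -0.402 / 0.62 = -0.64839%.

-0.648%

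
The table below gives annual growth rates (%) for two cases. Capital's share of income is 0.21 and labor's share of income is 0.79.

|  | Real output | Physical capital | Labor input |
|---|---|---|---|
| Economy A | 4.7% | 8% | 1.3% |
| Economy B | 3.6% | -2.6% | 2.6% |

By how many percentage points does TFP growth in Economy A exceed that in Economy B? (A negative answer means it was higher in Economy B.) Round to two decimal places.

-0.10 percentage points

Labor's share = 1 − 0.21 = 0.79.
Economy A: TFP = 4.7 − 1.68 − 1.027 = 1.993%.
Economy B: TFP = 3.6 + 0.546 − 2.054 = 2.092%.
Difference = 1.993 − (2.092) = -0.099 pp.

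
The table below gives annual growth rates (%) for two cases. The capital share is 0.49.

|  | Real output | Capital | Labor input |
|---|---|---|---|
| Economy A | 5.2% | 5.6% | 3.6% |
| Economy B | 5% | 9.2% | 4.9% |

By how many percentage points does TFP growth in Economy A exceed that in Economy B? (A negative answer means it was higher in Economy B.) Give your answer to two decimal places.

2.63 percentage points

Labor's share = 1 − 0.49 = 0.51.
Economy A: TFP = 5.2 − 2.744 − 1.836 = 0.62%.
Economy B: TFP = 5 − 4.508 − 2.499 = -2.007%.
Difference = 0.62 − (-2.007) = 2.627 pp.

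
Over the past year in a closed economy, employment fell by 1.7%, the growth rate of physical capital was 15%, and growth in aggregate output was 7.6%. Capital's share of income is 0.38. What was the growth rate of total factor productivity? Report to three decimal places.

2.954%

Labor's share = 1 − 0.38 = 0.62.
Physical capital: 0.38 × 15 = 5.7 pp.
Employment: 0.62 × (-1.7) = -1.054 pp.
TFP growth = 7.6 − 4.646 = 2.954%.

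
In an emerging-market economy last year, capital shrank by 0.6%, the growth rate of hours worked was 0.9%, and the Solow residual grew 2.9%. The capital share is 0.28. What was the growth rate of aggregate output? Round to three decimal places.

3.380%

Labor's share = 1 − 0.28 = 0.72.
Capital: 0.28 × (-0.6) = -0.168 pp.
Hours worked: 0.72 × 0.9 = 0.648 pp.
Output growth = 2.9 + 0.48 = 3.38%.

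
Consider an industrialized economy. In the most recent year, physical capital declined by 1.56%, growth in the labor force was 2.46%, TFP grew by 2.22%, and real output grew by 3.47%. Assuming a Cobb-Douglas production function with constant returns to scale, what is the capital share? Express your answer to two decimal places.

0.30

gY = gA + α·gK + (1−α)·gL, so gY − gA − gL = α(gK − gL).
3.47 − 2.22 − 2.46 = α × (-1.56 − 2.46).
-1.21 = -4.02 α, so α = 0.301.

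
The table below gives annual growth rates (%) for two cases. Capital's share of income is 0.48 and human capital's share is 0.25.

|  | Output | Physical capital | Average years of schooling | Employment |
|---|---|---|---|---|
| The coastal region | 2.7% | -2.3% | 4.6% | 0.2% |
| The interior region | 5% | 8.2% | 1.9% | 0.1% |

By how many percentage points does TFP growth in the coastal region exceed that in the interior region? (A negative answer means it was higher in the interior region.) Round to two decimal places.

2.04 percentage points

Labor's share = 1 − 0.48 − 0.25 = 0.27.
The coastal region: TFP = 2.7 + 1.104 − 1.15 − 0.054 = 2.6%.
The interior region: TFP = 5 − 3.936 − 0.475 − 0.027 = 0.562%.
Difference = 2.6 − (0.562) = 2.038 pp.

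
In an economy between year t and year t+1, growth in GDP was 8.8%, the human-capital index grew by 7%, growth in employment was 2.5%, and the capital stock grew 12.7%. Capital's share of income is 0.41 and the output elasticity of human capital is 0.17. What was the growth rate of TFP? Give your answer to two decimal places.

Labor's share = 1 − 0.41 − 0.17 = 0.42.
The capital stock: 0.41 × 12.7 = 5.207 pp.
The human-capital index: 0.17 × 7 = 1.19 pp.
Employment: 0.42 × 2.5 = 1.05 pp.
TFP growth = 8.8 − 7.447 = 1.353%.

TFP grew 1.35%.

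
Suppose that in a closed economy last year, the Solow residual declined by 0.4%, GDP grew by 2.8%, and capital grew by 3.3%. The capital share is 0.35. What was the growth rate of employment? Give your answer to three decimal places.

Employment growth was 3.146%.

Labor's share = 1 − 0.35 = 0.65.
gY = gA + 0.35×3.3 + 0.65×g.
0.65×g = 2.8 + 0.4 − 1.155 = 2.045.
g = 2.045 / 0.65 = 3.14615%.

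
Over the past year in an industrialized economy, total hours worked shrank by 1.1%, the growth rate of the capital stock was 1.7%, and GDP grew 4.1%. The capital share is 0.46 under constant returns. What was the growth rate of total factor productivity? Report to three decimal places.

Labor's share = 1 − 0.46 = 0.54.
The capital stock: 0.46 × 1.7 = 0.782 pp.
Total hours worked: 0.54 × (-1.1) = -0.594 pp.
TFP growth = 4.1 − 0.188 = 3.912%.

3.912%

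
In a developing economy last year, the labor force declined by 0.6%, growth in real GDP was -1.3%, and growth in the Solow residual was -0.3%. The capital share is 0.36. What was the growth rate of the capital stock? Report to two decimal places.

-1.71%

Labor's share = 1 − 0.36 = 0.64.
gY = gA + 0.64×(-0.6) + 0.36×g.
0.36×g = -1.3 + 0.3 + 0.384 = -0.616.
g = -0.616 / 0.36 = -1.7111%.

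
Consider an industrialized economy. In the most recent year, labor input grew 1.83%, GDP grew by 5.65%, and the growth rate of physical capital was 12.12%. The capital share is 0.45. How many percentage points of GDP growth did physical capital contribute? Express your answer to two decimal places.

Contribution = share × growth = 0.45 × 12.12 = 5.454 pp.

5.45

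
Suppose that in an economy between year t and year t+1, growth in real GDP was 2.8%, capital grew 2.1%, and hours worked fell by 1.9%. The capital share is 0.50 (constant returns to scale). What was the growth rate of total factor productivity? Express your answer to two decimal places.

Labor's share = 1 − 0.5 = 0.5.
Capital: 0.5 × 2.1 = 1.05 pp.
Hours worked: 0.5 × (-1.9) = -0.95 pp.
TFP growth = 2.8 − 0.1 = 2.7%.

Total factor productivity growth was 2.70%.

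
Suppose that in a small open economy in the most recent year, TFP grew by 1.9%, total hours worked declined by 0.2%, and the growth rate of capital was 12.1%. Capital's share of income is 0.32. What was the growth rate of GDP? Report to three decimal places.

Labor's share = 1 − 0.32 = 0.68.
Capital: 0.32 × 12.1 = 3.872 pp.
Total hours worked: 0.68 × (-0.2) = -0.136 pp.
Output growth = 1.9 + 3.736 = 5.636%.

5.636%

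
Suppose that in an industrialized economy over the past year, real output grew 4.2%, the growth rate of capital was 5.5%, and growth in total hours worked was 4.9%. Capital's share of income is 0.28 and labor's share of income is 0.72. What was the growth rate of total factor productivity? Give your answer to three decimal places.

-0.868%

Labor's share = 1 − 0.28 = 0.72.
Capital: 0.28 × 5.5 = 1.54 pp.
Total hours worked: 0.72 × 4.9 = 3.528 pp.
TFP growth = 4.2 − 5.068 = -0.868%.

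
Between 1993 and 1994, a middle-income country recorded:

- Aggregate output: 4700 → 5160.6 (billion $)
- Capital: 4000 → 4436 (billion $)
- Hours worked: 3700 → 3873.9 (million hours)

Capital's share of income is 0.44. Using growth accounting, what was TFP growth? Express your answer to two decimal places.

2.37%

Aggregate output growth = (5160.6 − 4700) / 4700 = 9.8%.
Capital growth = (4436 − 4000) / 4000 = 10.9%.
Hours worked growth = (3873.9 − 3700) / 3700 = 4.7%.
Labor's share = 1 − 0.44 = 0.56.
Capital: 0.44 × 10.9 = 4.796 pp.
Hours worked: 0.56 × 4.7 = 2.632 pp.
TFP growth = 9.8 − 7.428 = 2.372%.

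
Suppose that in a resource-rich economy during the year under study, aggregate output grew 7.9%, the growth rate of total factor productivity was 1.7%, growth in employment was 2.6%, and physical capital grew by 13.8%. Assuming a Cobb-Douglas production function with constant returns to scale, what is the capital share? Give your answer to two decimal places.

gY = gA + α·gK + (1−α)·gL, so gY − gA − gL = α(gK − gL).
7.9 − 1.7 − 2.6 = α × (13.8 − 2.6).
3.6 = 11.2 α, so α = 0.3214.

0.32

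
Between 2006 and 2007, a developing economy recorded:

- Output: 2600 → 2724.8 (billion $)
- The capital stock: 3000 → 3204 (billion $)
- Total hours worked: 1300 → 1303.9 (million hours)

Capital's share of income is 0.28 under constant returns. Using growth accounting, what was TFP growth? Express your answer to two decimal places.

TFP growth was 2.68%.

Output growth = (2724.8 − 2600) / 2600 = 4.8%.
The capital stock growth = (3204 − 3000) / 3000 = 6.8%.
Total hours worked growth = (1303.9 − 1300) / 1300 = 0.3%.
Labor's share = 1 − 0.28 = 0.72.
The capital stock: 0.28 × 6.8 = 1.904 pp.
Total hours worked: 0.72 × 0.3 = 0.216 pp.
TFP growth = 4.8 − 2.12 = 2.68%.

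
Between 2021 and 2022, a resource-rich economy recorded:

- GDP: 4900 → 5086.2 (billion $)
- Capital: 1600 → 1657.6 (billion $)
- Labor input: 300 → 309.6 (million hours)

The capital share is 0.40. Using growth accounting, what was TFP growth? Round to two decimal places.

0.44%

GDP growth = (5086.2 − 4900) / 4900 = 3.8%.
Capital growth = (1657.6 − 1600) / 1600 = 3.6%.
Labor input growth = (309.6 − 300) / 300 = 3.2%.
Labor's share = 1 − 0.4 = 0.6.
Capital: 0.4 × 3.6 = 1.44 pp.
Labor input: 0.6 × 3.2 = 1.92 pp.
TFP growth = 3.8 − 3.36 = 0.44%.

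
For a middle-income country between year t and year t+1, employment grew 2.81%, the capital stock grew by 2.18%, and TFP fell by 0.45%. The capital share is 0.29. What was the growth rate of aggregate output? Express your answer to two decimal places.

Labor's share = 1 − 0.29 = 0.71.
The capital stock: 0.29 × 2.18 = 0.6322 pp.
Employment: 0.71 × 2.81 = 1.9951 pp.
Output growth = -0.45 + 2.6273 = 2.1773%.

2.18%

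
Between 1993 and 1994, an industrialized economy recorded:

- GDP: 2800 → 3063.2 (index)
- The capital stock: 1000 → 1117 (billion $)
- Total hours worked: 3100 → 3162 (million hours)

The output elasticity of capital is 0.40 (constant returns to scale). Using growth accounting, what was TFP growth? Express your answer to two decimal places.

GDP growth = (3063.2 − 2800) / 2800 = 9.4%.
The capital stock growth = (1117 − 1000) / 1000 = 11.7%.
Total hours worked growth = (3162 − 3100) / 3100 = 2%.
Labor's share = 1 − 0.4 = 0.6.
The capital stock: 0.4 × 11.7 = 4.68 pp.
Total hours worked: 0.6 × 2 = 1.2 pp.
TFP growth = 9.4 − 5.88 = 3.52%.

TFP grew 3.52%.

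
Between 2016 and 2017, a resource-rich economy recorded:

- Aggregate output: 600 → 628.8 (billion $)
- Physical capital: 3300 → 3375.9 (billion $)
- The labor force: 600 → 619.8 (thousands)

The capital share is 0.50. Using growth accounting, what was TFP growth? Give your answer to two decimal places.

2.00%

Aggregate output growth = (628.8 − 600) / 600 = 4.8%.
Physical capital growth = (3375.9 − 3300) / 3300 = 2.3%.
The labor force growth = (619.8 − 600) / 600 = 3.3%.
Labor's share = 1 − 0.5 = 0.5.
Physical capital: 0.5 × 2.3 = 1.15 pp.
The labor force: 0.5 × 3.3 = 1.65 pp.
TFP growth = 4.8 − 2.8 = 2%.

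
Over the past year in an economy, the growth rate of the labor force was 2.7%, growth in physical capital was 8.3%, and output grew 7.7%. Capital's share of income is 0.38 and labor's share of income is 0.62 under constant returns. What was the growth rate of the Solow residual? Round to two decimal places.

Labor's share = 1 − 0.38 = 0.62.
Physical capital: 0.38 × 8.3 = 3.154 pp.
The labor force: 0.62 × 2.7 = 1.674 pp.
TFP growth = 7.7 − 4.828 = 2.872%.

The Solow residual growth was 2.87%.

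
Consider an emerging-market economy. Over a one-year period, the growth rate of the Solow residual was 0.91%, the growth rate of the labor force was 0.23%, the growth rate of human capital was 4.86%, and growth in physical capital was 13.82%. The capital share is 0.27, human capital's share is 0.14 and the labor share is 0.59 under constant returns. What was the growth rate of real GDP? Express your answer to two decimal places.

Labor's share = 1 − 0.27 − 0.14 = 0.59.
Physical capital: 0.27 × 13.82 = 3.7314 pp.
Human capital: 0.14 × 4.86 = 0.6804 pp.
The labor force: 0.59 × 0.23 = 0.1357 pp.
Output growth = 0.91 + 4.5475 = 5.4575%.

Real GDP grew 5.46%.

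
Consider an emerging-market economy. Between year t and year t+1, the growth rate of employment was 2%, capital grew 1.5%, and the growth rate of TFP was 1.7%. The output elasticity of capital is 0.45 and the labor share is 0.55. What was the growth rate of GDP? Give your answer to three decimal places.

Labor's share = 1 − 0.45 = 0.55.
Capital: 0.45 × 1.5 = 0.675 pp.
Employment: 0.55 × 2 = 1.1 pp.
Output growth = 1.7 + 1.775 = 3.475%.

3.475%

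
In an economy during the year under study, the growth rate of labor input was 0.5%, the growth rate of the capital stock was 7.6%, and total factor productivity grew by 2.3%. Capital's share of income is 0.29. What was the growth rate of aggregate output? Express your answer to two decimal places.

Labor's share = 1 − 0.29 = 0.71.
The capital stock: 0.29 × 7.6 = 2.204 pp.
Labor input: 0.71 × 0.5 = 0.355 pp.
Output growth = 2.3 + 2.559 = 4.859%.

Aggregate output grew 4.86%.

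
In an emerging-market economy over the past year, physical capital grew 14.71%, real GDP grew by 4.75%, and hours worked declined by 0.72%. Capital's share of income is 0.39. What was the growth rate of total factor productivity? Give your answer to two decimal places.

Labor's share = 1 − 0.39 = 0.61.
Physical capital: 0.39 × 14.71 = 5.7369 pp.
Hours worked: 0.61 × (-0.72) = -0.4392 pp.
TFP growth = 4.75 − 5.2977 = -0.5477%.

-0.55%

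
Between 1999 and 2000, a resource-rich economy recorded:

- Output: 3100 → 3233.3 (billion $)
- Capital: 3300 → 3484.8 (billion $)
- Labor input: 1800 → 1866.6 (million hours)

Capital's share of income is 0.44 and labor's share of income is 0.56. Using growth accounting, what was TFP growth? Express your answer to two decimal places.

-0.24%

Output growth = (3233.3 − 3100) / 3100 = 4.3%.
Capital growth = (3484.8 − 3300) / 3300 = 5.6%.
Labor input growth = (1866.6 − 1800) / 1800 = 3.7%.
Labor's share = 1 − 0.44 = 0.56.
Capital: 0.44 × 5.6 = 2.464 pp.
Labor input: 0.56 × 3.7 = 2.072 pp.
TFP growth = 4.3 − 4.536 = -0.236%.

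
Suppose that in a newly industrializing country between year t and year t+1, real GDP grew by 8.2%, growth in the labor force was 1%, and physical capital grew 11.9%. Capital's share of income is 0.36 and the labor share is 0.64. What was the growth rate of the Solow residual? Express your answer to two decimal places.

The Solow residual grew 3.28%.

Labor's share = 1 − 0.36 = 0.64.
Physical capital: 0.36 × 11.9 = 4.284 pp.
The labor force: 0.64 × 1 = 0.64 pp.
TFP growth = 8.2 − 4.924 = 3.276%.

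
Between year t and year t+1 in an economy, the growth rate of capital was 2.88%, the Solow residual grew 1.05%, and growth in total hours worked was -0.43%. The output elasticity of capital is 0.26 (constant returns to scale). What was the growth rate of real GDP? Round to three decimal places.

Labor's share = 1 − 0.26 = 0.74.
Capital: 0.26 × 2.88 = 0.7488 pp.
Total hours worked: 0.74 × (-0.43) = -0.3182 pp.
Output growth = 1.05 + 0.4306 = 1.4806%.

1.481%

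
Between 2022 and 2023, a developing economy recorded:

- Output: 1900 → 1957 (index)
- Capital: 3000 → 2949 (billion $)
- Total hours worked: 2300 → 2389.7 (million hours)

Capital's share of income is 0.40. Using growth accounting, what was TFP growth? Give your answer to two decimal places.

Output growth = (1957 − 1900) / 1900 = 3%.
Capital growth = (2949 − 3000) / 3000 = -1.7%.
Total hours worked growth = (2389.7 − 2300) / 2300 = 3.9%.
Labor's share = 1 − 0.4 = 0.6.
Capital: 0.4 × (-1.7) = -0.68 pp.
Total hours worked: 0.6 × 3.9 = 2.34 pp.
TFP growth = 3 − 1.66 = 1.34%.

TFP grew 1.34%.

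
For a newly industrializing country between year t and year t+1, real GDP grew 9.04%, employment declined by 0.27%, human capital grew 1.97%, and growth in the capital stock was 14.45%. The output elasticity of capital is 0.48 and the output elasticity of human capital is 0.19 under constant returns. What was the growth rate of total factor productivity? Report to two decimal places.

Total factor productivity grew 1.82%.

Labor's share = 1 − 0.48 − 0.19 = 0.33.
The capital stock: 0.48 × 14.45 = 6.936 pp.
Human capital: 0.19 × 1.97 = 0.3743 pp.
Employment: 0.33 × (-0.27) = -0.0891 pp.
TFP growth = 9.04 − 7.2212 = 1.8188%.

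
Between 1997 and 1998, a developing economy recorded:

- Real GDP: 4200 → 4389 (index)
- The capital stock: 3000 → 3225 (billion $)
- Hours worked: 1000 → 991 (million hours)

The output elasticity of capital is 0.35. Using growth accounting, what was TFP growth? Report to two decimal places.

Real GDP growth = (4389 − 4200) / 4200 = 4.5%.
The capital stock growth = (3225 − 3000) / 3000 = 7.5%.
Hours worked growth = (991 − 1000) / 1000 = -0.9%.
Labor's share = 1 − 0.35 = 0.65.
The capital stock: 0.35 × 7.5 = 2.625 pp.
Hours worked: 0.65 × (-0.9) = -0.585 pp.
TFP growth = 4.5 − 2.04 = 2.46%.

2.46%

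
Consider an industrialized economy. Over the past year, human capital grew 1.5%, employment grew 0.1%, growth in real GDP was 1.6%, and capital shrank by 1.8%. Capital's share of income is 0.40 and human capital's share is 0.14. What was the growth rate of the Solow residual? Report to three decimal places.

Labor's share = 1 − 0.4 − 0.14 = 0.46.
Capital: 0.4 × (-1.8) = -0.72 pp.
Human capital: 0.14 × 1.5 = 0.21 pp.
Employment: 0.46 × 0.1 = 0.046 pp.
TFP growth = 1.6 + 0.464 = 2.064%.

2.064%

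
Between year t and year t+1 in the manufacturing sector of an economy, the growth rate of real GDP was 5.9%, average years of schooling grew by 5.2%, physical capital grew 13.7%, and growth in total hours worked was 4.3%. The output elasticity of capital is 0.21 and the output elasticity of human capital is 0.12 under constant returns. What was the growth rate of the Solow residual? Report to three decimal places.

-0.482%

Labor's share = 1 − 0.21 − 0.12 = 0.67.
Physical capital: 0.21 × 13.7 = 2.877 pp.
Average years of schooling: 0.12 × 5.2 = 0.624 pp.
Total hours worked: 0.67 × 4.3 = 2.881 pp.
TFP growth = 5.9 − 6.382 = -0.482%.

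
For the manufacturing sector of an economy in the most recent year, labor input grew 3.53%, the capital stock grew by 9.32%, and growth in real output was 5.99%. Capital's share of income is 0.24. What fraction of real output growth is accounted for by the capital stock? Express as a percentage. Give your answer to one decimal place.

The capital stock accounted for 37.3% of growth.

The capital stock contributed 0.24 × 9.32 = 2.2368 pp.
Share of growth = 2.2368 / 5.99 × 100 = 37.342%.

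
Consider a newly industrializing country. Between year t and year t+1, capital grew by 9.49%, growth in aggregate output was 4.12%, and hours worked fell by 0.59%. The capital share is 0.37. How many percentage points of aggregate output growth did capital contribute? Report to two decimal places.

3.51 pp

Contribution = share × growth = 0.37 × 9.49 = 3.5113 pp.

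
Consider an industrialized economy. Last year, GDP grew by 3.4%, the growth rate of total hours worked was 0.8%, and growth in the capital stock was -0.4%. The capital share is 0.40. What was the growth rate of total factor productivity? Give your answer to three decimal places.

Labor's share = 1 − 0.4 = 0.6.
The capital stock: 0.4 × (-0.4) = -0.16 pp.
Total hours worked: 0.6 × 0.8 = 0.48 pp.
TFP growth = 3.4 − 0.32 = 3.08%.

Total factor productivity growth was 3.080%.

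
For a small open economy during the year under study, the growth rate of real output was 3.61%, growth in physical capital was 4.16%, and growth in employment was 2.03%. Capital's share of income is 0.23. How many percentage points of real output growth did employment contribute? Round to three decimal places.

1.563

Labor's share = 1 − 0.23 = 0.77.
Contribution = share × growth = 0.77 × 2.03 = 1.5631 pp.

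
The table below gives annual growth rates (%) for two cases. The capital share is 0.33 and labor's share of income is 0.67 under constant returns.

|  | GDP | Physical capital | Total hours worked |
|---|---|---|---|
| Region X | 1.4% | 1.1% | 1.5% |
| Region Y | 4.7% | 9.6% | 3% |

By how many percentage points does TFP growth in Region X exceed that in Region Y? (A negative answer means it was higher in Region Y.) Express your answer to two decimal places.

Labor's share = 1 − 0.33 = 0.67.
Region X: TFP = 1.4 − 0.363 − 1.005 = 0.032%.
Region Y: TFP = 4.7 − 3.168 − 2.01 = -0.478%.
Difference = 0.032 − (-0.478) = 0.51 pp.

0.51 percentage points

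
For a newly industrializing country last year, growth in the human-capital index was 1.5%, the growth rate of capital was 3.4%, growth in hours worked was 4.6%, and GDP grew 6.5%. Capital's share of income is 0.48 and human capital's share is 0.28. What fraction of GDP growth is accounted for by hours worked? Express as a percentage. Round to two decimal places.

Labor's share = 1 − 0.48 − 0.28 = 0.24.
Hours worked contributed 0.24 × 4.6 = 1.104 pp.
Share of growth = 1.104 / 6.5 × 100 = 16.9846%.

Hours worked accounted for 16.98% of growth.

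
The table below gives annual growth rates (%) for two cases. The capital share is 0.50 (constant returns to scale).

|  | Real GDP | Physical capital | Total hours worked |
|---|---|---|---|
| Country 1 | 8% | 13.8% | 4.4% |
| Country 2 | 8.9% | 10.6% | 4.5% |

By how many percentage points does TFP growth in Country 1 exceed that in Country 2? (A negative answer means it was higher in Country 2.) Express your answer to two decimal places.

Labor's share = 1 − 0.5 = 0.5.
Country 1: TFP = 8 − 6.9 − 2.2 = -1.1%.
Country 2: TFP = 8.9 − 5.3 − 2.25 = 1.35%.
Difference = -1.1 − (1.35) = -2.45 pp.

-2.45 percentage points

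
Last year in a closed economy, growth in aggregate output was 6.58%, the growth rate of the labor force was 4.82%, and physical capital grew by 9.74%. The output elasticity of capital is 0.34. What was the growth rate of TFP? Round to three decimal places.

TFP grew 0.087%.

Labor's share = 1 − 0.34 = 0.66.
Physical capital: 0.34 × 9.74 = 3.3116 pp.
The labor force: 0.66 × 4.82 = 3.1812 pp.
TFP growth = 6.58 − 6.4928 = 0.0872%.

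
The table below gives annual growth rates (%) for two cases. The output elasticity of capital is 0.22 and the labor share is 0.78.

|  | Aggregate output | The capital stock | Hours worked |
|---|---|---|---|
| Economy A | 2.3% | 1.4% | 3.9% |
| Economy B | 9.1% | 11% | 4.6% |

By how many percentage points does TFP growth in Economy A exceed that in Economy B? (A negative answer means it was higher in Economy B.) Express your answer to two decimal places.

-4.14 percentage points

Labor's share = 1 − 0.22 = 0.78.
Economy A: TFP = 2.3 − 0.308 − 3.042 = -1.05%.
Economy B: TFP = 9.1 − 2.42 − 3.588 = 3.092%.
Difference = -1.05 − (3.092) = -4.142 pp.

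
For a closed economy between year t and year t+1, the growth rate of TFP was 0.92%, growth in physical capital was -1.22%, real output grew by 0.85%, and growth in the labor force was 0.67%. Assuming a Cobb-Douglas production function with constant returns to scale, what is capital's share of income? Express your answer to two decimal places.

gY = gA + α·gK + (1−α)·gL, so gY − gA − gL = α(gK − gL).
0.85 − 0.92 − 0.67 = α × (-1.22 − 0.67).
-0.74 = -1.89 α, so α = 0.3915.

Capital's share of income is 0.39.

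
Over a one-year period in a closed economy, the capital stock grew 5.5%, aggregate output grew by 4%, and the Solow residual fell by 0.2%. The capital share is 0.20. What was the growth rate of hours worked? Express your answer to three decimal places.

Labor's share = 1 − 0.2 = 0.8.
gY = gA + 0.2×5.5 + 0.8×g.
0.8×g = 4 + 0.2 − 1.1 = 3.1.
g = 3.1 / 0.8 = 3.875%.

3.875%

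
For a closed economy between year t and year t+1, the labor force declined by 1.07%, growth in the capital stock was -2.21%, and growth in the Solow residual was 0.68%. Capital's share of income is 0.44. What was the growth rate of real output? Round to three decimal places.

Labor's share = 1 − 0.44 = 0.56.
The capital stock: 0.44 × (-2.21) = -0.9724 pp.
The labor force: 0.56 × (-1.07) = -0.5992 pp.
Output growth = 0.68 + (-1.5716) = -0.8916%.

-0.892%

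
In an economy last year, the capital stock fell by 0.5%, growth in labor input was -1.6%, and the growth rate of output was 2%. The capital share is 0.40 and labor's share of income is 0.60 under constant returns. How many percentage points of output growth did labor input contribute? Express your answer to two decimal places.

Labor's share = 1 − 0.4 = 0.6.
Contribution = share × growth = 0.6 × (-1.6) = -0.96 pp.

-0.96 percentage points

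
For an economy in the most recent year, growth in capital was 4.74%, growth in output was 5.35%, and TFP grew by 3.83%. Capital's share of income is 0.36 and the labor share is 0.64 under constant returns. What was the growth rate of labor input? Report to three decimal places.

-0.291%

Labor's share = 1 − 0.36 = 0.64.
gY = gA + 0.36×4.74 + 0.64×g.
0.64×g = 5.35 − 3.83 − 1.7064 = -0.1864.
g = -0.1864 / 0.64 = -0.29125%.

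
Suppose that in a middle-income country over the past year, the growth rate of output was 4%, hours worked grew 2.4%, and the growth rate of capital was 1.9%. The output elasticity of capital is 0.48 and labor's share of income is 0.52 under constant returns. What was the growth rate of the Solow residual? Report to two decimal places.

1.84%

Labor's share = 1 − 0.48 = 0.52.
Capital: 0.48 × 1.9 = 0.912 pp.
Hours worked: 0.52 × 2.4 = 1.248 pp.
TFP growth = 4 − 2.16 = 1.84%.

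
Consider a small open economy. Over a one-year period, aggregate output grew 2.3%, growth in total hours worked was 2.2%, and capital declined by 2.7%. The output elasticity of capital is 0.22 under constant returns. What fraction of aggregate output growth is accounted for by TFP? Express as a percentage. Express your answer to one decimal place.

Labor's share = 1 − 0.22 = 0.78.
Capital: 0.22 × (-2.7) = -0.594 pp.
Total hours worked: 0.78 × 2.2 = 1.716 pp.
TFP growth = 2.3 − 1.122 = 1.178%.
TFP share of growth = 1.178 / 2.3 × 100 = 51.217%.

51.2%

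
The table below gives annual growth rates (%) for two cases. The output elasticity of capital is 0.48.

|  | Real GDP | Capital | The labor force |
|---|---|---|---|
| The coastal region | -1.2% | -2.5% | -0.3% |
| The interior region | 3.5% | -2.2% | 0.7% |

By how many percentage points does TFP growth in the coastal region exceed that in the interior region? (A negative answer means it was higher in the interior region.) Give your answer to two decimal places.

Labor's share = 1 − 0.48 = 0.52.
The coastal region: TFP = -1.2 + 1.2 + 0.156 = 0.156%.
The interior region: TFP = 3.5 + 1.056 − 0.364 = 4.192%.
Difference = 0.156 − (4.192) = -4.036 pp.

-4.04 percentage points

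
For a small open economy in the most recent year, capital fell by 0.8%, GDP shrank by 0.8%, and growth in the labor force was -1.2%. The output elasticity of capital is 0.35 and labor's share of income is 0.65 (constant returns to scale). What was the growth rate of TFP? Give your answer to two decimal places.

Labor's share = 1 − 0.35 = 0.65.
Capital: 0.35 × (-0.8) = -0.28 pp.
The labor force: 0.65 × (-1.2) = -0.78 pp.
TFP growth = -0.8 + 1.06 = 0.26%.

0.26%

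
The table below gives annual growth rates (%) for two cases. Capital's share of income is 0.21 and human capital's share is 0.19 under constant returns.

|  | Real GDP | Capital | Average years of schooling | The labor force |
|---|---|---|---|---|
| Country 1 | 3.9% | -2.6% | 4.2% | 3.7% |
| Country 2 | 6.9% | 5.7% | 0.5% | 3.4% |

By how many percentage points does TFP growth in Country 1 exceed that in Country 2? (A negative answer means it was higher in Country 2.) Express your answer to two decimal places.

Labor's share = 1 − 0.21 − 0.19 = 0.6.
Country 1: TFP = 3.9 + 0.546 − 0.798 − 2.22 = 1.428%.
Country 2: TFP = 6.9 − 1.197 − 0.095 − 2.04 = 3.568%.
Difference = 1.428 − (3.568) = -2.14 pp.

-2.14 percentage points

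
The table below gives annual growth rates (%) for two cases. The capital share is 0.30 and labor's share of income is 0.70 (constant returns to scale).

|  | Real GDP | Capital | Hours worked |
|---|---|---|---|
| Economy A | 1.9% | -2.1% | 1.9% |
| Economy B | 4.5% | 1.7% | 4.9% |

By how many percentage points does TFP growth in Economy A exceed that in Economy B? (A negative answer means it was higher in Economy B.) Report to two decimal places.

0.64 percentage points

Labor's share = 1 − 0.3 = 0.7.
Economy A: TFP = 1.9 + 0.63 − 1.33 = 1.2%.
Economy B: TFP = 4.5 − 0.51 − 3.43 = 0.56%.
Difference = 1.2 − (0.56) = 0.64 pp.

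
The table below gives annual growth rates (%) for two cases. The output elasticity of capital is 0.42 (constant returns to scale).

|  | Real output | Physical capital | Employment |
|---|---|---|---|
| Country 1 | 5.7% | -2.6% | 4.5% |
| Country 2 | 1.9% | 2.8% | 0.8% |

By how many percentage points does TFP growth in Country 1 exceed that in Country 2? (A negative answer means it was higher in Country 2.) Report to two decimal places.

Labor's share = 1 − 0.42 = 0.58.
Country 1: TFP = 5.7 + 1.092 − 2.61 = 4.182%.
Country 2: TFP = 1.9 − 1.176 − 0.464 = 0.26%.
Difference = 4.182 − (0.26) = 3.922 pp.

3.92 percentage points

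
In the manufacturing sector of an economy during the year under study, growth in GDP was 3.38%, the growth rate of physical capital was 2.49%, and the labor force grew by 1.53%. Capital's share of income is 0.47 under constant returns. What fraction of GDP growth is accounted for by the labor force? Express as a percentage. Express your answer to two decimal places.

23.99%

Labor's share = 1 − 0.47 = 0.53.
The labor force contributed 0.53 × 1.53 = 0.8109 pp.
Share of growth = 0.8109 / 3.38 × 100 = 23.9911%.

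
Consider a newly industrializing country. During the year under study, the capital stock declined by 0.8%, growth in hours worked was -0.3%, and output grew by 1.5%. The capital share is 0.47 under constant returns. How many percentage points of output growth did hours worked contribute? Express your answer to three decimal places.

-0.159 percentage points

Labor's share = 1 − 0.47 = 0.53.
Contribution = share × growth = 0.53 × (-0.3) = -0.159 pp.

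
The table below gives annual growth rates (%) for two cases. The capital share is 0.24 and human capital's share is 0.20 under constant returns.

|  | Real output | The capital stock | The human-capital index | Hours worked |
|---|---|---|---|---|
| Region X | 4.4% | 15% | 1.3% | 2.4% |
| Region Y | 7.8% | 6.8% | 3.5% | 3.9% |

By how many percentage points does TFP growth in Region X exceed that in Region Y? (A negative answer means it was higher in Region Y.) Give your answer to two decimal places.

-4.09 percentage points

Labor's share = 1 − 0.24 − 0.2 = 0.56.
Region X: TFP = 4.4 − 3.6 − 0.26 − 1.344 = -0.804%.
Region Y: TFP = 7.8 − 1.632 − 0.7 − 2.184 = 3.284%.
Difference = -0.804 − (3.284) = -4.088 pp.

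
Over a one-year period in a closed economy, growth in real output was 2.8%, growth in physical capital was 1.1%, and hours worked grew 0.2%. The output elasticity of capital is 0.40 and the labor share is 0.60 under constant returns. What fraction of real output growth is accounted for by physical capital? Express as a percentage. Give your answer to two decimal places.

Physical capital accounted for 15.71% of growth.

Physical capital contributed 0.4 × 1.1 = 0.44 pp.
Share of growth = 0.44 / 2.8 × 100 = 15.7143%.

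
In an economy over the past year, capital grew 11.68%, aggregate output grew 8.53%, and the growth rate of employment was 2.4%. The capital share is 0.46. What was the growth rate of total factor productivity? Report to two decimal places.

Labor's share = 1 − 0.46 = 0.54.
Capital: 0.46 × 11.68 = 5.3728 pp.
Employment: 0.54 × 2.4 = 1.296 pp.
TFP growth = 8.53 − 6.6688 = 1.8612%.

1.86%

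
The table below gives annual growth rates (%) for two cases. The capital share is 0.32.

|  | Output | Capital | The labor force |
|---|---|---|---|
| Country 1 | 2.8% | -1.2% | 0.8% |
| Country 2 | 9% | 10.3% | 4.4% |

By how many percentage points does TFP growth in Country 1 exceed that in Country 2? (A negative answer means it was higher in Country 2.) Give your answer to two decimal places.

Labor's share = 1 − 0.32 = 0.68.
Country 1: TFP = 2.8 + 0.384 − 0.544 = 2.64%.
Country 2: TFP = 9 − 3.296 − 2.992 = 2.712%.
Difference = 2.64 − (2.712) = -0.072 pp.

-0.07 percentage points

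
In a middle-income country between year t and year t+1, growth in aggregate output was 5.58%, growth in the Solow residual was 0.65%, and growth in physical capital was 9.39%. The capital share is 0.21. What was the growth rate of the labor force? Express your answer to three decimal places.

3.744%

Labor's share = 1 − 0.21 = 0.79.
gY = gA + 0.21×9.39 + 0.79×g.
0.79×g = 5.58 − 0.65 − 1.9719 = 2.9581.
g = 2.9581 / 0.79 = 3.74443%.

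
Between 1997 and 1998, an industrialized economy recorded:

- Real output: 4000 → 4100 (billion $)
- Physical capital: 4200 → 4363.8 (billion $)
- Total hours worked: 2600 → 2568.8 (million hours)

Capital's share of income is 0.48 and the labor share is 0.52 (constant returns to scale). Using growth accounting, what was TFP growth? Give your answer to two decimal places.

TFP growth was 1.25%.

Real output growth = (4100 − 4000) / 4000 = 2.5%.
Physical capital growth = (4363.8 − 4200) / 4200 = 3.9%.
Total hours worked growth = (2568.8 − 2600) / 2600 = -1.2%.
Labor's share = 1 − 0.48 = 0.52.
Physical capital: 0.48 × 3.9 = 1.872 pp.
Total hours worked: 0.52 × (-1.2) = -0.624 pp.
TFP growth = 2.5 − 1.248 = 1.252%.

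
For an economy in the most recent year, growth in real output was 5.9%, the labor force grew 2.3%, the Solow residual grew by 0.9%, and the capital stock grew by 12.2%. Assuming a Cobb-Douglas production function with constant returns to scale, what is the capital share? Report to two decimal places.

The capital share is 0.27.

gY = gA + α·gK + (1−α)·gL, so gY − gA − gL = α(gK − gL).
5.9 − 0.9 − 2.3 = α × (12.2 − 2.3).
2.7 = 9.9 α, so α = 0.2727.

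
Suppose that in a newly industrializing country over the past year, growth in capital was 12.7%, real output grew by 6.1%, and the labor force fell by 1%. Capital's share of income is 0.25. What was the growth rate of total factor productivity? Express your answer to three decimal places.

Total factor productivity grew 3.675%.

Labor's share = 1 − 0.25 = 0.75.
Capital: 0.25 × 12.7 = 3.175 pp.
The labor force: 0.75 × (-1) = -0.75 pp.
TFP growth = 6.1 − 2.425 = 3.675%.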